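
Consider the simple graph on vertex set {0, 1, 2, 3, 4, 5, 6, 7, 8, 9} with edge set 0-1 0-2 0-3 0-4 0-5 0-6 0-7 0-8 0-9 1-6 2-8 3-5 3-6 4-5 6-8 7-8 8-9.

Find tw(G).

2

A width-2 tree decomposition is:
Bags: B1 = {0, 3, 6}  B2 = {0, 6, 8}  B3 = {0, 8, 9}  B4 = {0, 3, 5}  B5 = {0, 7, 8}  B6 = {0, 1, 6}  B7 = {0, 4, 5}  B8 = {0, 2, 8}
Tree: B1–B2, B2–B3, B1–B4, B2–B5, B2–B6, B4–B7, B5–B8
Every bag has size at most 3, so the width is 3 − 1 = 2 and tw(G) ≤ 2. On the other hand G contains the 3-clique {0, 1, 6}. A clique must lie in a single bag of any decomposition, so no decomposition can have width below 2. Combining the bounds, tw(G) = 2.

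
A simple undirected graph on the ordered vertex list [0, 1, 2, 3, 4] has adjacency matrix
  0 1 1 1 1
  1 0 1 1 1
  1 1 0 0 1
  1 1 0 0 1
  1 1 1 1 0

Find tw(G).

A width-3 tree decomposition is:
Bags: B1 = {0, 1, 2, 4}  B2 = {0, 1, 3, 4}
Tree: B1–B2
Every bag has size at most 4, so the width is 4 − 1 = 3 and tw(G) ≤ 3. For the lower bound, the 4 vertices {0, 1, 2, 4} are pairwise adjacent, and any tree decomposition puts a clique entirely inside one bag — forcing width ≥ 3. Therefore the treewidth is 3.

3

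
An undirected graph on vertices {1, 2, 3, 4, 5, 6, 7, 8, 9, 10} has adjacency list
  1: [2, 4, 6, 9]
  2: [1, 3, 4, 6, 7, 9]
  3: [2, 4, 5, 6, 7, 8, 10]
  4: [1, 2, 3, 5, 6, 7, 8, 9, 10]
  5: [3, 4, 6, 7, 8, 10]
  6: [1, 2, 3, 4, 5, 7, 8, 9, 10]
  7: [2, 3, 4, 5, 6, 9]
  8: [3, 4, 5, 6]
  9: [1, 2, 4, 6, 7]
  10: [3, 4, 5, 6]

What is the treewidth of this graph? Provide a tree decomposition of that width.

Treewidth 4.
Bags: B1 = {2, 3, 4, 6, 7}  B2 = {3, 4, 5, 6, 7}  B3 = {2, 4, 6, 7, 9}  B4 = {3, 4, 5, 6, 10}  B5 = {3, 4, 5, 6, 8}  B6 = {1, 2, 4, 6, 9}
Tree: B1–B2, B1–B3, B2–B4, B2–B5, B3–B6

Each bag holds 5 vertices, so the decomposition has width 4, which upper-bounds the treewidth. On the other hand G contains the 5-clique {1, 2, 4, 6, 9}. A clique must lie in a single bag of any decomposition, so no decomposition can have width below 4. Combining the bounds, tw(G) = 4.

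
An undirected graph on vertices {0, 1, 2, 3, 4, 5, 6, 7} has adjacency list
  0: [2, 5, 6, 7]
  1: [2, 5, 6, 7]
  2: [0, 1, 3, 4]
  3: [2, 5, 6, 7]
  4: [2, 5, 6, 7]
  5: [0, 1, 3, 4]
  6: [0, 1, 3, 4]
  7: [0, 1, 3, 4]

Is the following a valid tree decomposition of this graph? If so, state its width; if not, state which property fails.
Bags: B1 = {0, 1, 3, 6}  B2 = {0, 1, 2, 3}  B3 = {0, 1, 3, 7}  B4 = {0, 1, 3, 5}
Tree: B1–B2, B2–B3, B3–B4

No — vertex 4 appears in no bag.

A tree decomposition must satisfy three properties: every vertex lies in some bag; for every edge, both endpoints lie together in some bag; and for every vertex, the bags containing it form a connected subtree. Here vertex 4 appears in no bag, so the decomposition is invalid.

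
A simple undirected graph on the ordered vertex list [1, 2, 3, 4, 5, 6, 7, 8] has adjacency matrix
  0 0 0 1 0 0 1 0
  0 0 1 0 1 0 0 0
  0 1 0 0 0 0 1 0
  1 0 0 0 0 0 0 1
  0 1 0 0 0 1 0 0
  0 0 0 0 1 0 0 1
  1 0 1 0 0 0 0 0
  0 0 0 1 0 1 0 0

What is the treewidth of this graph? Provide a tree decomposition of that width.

Each bag holds 3 vertices, so the decomposition has width 2, which upper-bounds the treewidth. Since 1–4–8–6–5–2–3–7–1 is a cycle in G, G is not acyclic. Forests are exactly the graphs of treewidth ≤ 1, so tw(G) ≥ 2. The upper and lower bounds meet at 2, so that is the treewidth.

Treewidth 2.
Bags: B1 = {1, 4, 8}  B2 = {1, 6, 8}  B3 = {1, 5, 6}  B4 = {1, 2, 5}  B5 = {1, 2, 3}  B6 = {1, 3, 7}
Tree: B1–B2, B2–B3, B3–B4, B4–B5, B5–B6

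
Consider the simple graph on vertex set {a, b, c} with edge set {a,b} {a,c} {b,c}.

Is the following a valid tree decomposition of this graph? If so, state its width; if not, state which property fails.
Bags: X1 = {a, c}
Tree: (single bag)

No — vertex b appears in no bag.

A tree decomposition must satisfy three properties: every vertex lies in some bag; for every edge, both endpoints lie together in some bag; and for every vertex, the bags containing it form a connected subtree. Here vertex b appears in no bag, so the decomposition is invalid.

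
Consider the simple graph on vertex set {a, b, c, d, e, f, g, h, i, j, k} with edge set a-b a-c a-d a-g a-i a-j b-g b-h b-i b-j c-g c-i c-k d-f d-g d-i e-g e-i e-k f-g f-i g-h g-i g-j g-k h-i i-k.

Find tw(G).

3

A width-3 tree decomposition is:
Bags: B1 = {d, f, g, i}  B2 = {a, d, g, i}  B3 = {a, c, g, i}  B4 = {a, b, g, i}  B5 = {b, g, h, i}  B6 = {c, g, i, k}  B7 = {e, g, i, k}  B8 = {a, b, g, j}
Tree: B1–B2, B2–B3, B3–B4, B4–B5, B3–B6, B6–B7, B4–B8
Every bag has size at most 4, so the width is 4 − 1 = 3 and tw(G) ≤ 3. On the other hand G contains the 4-clique {a, b, g, j}. A clique must lie in a single bag of any decomposition, so no decomposition can have width below 3. Therefore the treewidth is 3.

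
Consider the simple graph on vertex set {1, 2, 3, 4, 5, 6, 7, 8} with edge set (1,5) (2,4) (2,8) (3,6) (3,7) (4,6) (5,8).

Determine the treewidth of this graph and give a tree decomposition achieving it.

Every bag has size at most 2, so the width is 2 − 1 = 1 and tw(G) ≤ 1. Since G has at least one edge (e.g. 1–5), it is not an edgeless graph, so tw(G) ≥ 1. Combining the bounds, tw(G) = 1.

Treewidth 1.
One optimal decomposition is:
Bags: B1 = {1, 5}  B2 = {5, 8}  B3 = {2, 8}  B4 = {2, 4}  B5 = {4, 6}  B6 = {3, 6}  B7 = {3, 7}
Tree: B1–B2, B2–B3, B3–B4, B4–B5, B5–B6, B6–B7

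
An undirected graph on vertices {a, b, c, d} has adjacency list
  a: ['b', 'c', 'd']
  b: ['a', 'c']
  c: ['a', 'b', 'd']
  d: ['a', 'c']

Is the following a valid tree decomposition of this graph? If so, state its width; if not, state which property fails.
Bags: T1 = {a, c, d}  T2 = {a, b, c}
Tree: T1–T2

Checking the three conditions: (i) the bags cover all of {a, b, c, d}; (ii) for each edge, some bag contains both endpoints; (iii) the bags containing any fixed vertex form a subtree. All hold, so the decomposition is valid with width 3 − 1 = 2.

Yes; width 2.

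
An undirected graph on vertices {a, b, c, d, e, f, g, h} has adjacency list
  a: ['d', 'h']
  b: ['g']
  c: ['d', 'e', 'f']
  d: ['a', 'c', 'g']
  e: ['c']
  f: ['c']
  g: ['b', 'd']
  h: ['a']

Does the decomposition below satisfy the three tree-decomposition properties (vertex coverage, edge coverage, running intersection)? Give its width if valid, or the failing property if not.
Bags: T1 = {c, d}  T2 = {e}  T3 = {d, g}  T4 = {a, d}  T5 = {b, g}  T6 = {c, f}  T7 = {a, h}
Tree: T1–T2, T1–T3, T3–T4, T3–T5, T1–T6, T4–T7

A tree decomposition must satisfy three properties: every vertex lies in some bag; for every edge, both endpoints lie together in some bag; and for every vertex, the bags containing it form a connected subtree. Here edge (c,e) lies in no bag, so the decomposition is invalid.

No — edge (c,e) lies in no bag.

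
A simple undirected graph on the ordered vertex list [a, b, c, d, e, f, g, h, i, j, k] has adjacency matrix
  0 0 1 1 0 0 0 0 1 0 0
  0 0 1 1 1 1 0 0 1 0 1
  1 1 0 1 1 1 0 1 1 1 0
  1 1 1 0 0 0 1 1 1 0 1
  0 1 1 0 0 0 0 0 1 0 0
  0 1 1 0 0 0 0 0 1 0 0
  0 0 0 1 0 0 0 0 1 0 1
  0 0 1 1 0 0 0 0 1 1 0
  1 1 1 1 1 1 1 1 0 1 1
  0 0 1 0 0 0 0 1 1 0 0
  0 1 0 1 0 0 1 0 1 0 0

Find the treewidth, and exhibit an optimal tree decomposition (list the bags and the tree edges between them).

Every bag has size at most 4, so the width is 4 − 1 = 3 and tw(G) ≤ 3. Conversely, {d, g, i, k} is a clique of size 4, and the vertices of any clique must share a bag in every tree decomposition; so some bag has ≥ 4 vertices and tw(G) ≥ 3. Hence tw(G) = 3 exactly.

Treewidth 3.
One optimal decomposition is:
Bags: B1 = {b, c, d, i}  B2 = {b, d, i, k}  B3 = {b, c, e, i}  B4 = {c, d, h, i}  B5 = {a, c, d, i}  B6 = {b, c, f, i}  B7 = {c, h, i, j}  B8 = {d, g, i, k}
Tree: B1–B2, B1–B3, B1–B4, B4–B5, B1–B6, B4–B7, B2–B8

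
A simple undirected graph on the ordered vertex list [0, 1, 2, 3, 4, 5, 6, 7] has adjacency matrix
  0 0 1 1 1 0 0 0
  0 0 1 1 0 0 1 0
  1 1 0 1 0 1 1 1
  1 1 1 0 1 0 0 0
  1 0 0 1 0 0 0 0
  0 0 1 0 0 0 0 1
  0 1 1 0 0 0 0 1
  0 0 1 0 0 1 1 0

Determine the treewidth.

2

A width-2 tree decomposition is:
Bags: B1 = {1, 2, 3}  B2 = {1, 2, 6}  B3 = {2, 6, 7}  B4 = {2, 5, 7}  B5 = {0, 2, 3}  B6 = {0, 3, 4}
Tree: B1–B2, B2–B3, B3–B4, B1–B5, B5–B6
The largest bag has 3 vertices, giving width 2; this decomposition certifies tw(G) ≤ 2. Conversely, {0, 2, 3} is a clique of size 3, and the vertices of any clique must share a bag in every tree decomposition; so some bag has ≥ 3 vertices and tw(G) ≥ 2. The upper and lower bounds meet at 2, so that is the treewidth.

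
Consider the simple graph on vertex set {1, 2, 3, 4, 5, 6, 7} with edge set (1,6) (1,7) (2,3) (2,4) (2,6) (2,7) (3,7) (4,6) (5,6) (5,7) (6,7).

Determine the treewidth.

A width-2 tree decomposition is:
Bags: B1 = {2, 6, 7}  B2 = {2, 4, 6}  B3 = {2, 3, 7}  B4 = {5, 6, 7}  B5 = {1, 6, 7}
Tree: B1–B2, B1–B3, B1–B4, B4–B5
Every bag has size at most 3, so the width is 3 − 1 = 2 and tw(G) ≤ 2. For the lower bound, the 3 vertices {2, 3, 7} are pairwise adjacent, and any tree decomposition puts a clique entirely inside one bag — forcing width ≥ 2. Therefore the treewidth is 2.

2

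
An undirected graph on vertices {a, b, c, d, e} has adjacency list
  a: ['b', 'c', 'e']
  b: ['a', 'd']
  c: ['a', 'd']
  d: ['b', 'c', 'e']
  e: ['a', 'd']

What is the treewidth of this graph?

A width-2 tree decomposition is:
Bags: B1 = {a, d, e}  B2 = {a, b, d}  B3 = {a, c, d}
Tree: B1–B2, B2–B3
Every bag has size at most 3, so the width is 3 − 1 = 2 and tw(G) ≤ 2. The edges d–e–a–b–d form a cycle, so G is not a tree and its treewidth is at least 2. Combining the bounds, tw(G) = 2.

2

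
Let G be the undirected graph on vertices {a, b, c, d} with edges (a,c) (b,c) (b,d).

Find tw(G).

A width-1 tree decomposition is:
Bags: B1 = {a, c}  B2 = {b, c}  B3 = {b, d}
Tree: B1–B2, B2–B3
The largest bag has 2 vertices, giving width 1; this decomposition certifies tw(G) ≤ 1. Since G has at least one edge (e.g. a–c), it is not an edgeless graph, so tw(G) ≥ 1. The upper and lower bounds meet at 1, so that is the treewidth.

1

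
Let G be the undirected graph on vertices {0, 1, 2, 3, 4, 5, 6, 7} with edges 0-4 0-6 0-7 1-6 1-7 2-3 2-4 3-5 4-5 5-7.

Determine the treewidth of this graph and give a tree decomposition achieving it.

Each bag holds 3 vertices, so the decomposition has width 2, which upper-bounds the treewidth. The edges 1–6–0–7–1 form a cycle, so G is not a tree and its treewidth is at least 2. Therefore the treewidth is 2.

Treewidth 2.
Bags: B1 = {1, 6, 7}  B2 = {0, 6, 7}  B3 = {0, 5, 7}  B4 = {0, 4, 5}  B5 = {3, 4, 5}  B6 = {2, 3, 4}
Tree: B1–B2, B2–B3, B3–B4, B4–B5, B5–B6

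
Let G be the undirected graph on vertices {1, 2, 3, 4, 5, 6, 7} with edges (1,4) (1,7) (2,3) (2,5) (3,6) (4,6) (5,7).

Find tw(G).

2

A width-2 tree decomposition is:
Bags: B1 = {3, 4, 6}  B2 = {2, 3, 4}  B3 = {2, 4, 5}  B4 = {4, 5, 7}  B5 = {1, 4, 7}
Tree: B1–B2, B2–B3, B3–B4, B4–B5
Every bag has size at most 3, so the width is 3 − 1 = 2 and tw(G) ≤ 2. The edges 4–6–3–2–5–7–1–4 form a cycle, so G is not a tree and its treewidth is at least 2. Hence tw(G) = 2 exactly.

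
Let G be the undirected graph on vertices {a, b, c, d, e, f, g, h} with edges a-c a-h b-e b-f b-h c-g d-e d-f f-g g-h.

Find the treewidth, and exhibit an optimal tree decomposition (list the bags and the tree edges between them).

Every bag has size at most 3, so the width is 3 − 1 = 2 and tw(G) ≤ 2. The edges c–a–h–g–c form a cycle, so G is not a tree and its treewidth is at least 2. Combining the bounds, tw(G) = 2.

Treewidth 2.
One such decomposition:
Bags: B1 = {a, c, g}  B2 = {a, g, h}  B3 = {f, g, h}  B4 = {b, f, h}  B5 = {b, d, f}  B6 = {b, d, e}
Tree: B1–B2, B2–B3, B3–B4, B4–B5, B5–B6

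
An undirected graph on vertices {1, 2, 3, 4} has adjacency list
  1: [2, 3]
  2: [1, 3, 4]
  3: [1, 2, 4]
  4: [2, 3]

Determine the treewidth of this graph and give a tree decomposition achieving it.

Each bag holds 3 vertices, so the decomposition has width 2, which upper-bounds the treewidth. For the lower bound, the 3 vertices {1, 2, 3} are pairwise adjacent, and any tree decomposition puts a clique entirely inside one bag — forcing width ≥ 2. The upper and lower bounds meet at 2, so that is the treewidth.

Treewidth 2.
One such decomposition:
Bags: B1 = {2, 3, 4}  B2 = {1, 2, 3}
Tree: B1–B2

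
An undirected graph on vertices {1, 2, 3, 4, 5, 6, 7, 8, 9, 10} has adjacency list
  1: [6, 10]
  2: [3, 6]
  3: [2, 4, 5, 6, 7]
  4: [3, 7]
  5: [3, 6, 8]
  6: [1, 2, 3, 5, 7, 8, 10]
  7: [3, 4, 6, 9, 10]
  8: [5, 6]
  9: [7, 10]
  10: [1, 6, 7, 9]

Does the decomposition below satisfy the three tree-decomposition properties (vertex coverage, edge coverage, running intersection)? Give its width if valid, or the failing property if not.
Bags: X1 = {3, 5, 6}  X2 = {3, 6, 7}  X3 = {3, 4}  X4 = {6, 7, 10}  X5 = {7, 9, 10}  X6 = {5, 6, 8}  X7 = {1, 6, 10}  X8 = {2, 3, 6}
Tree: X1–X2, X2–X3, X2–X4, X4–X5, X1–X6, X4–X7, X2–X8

A tree decomposition must satisfy three properties: every vertex lies in some bag; for every edge, both endpoints lie together in some bag; and for every vertex, the bags containing it form a connected subtree. Here edge (7,4) lies in no bag, so the decomposition is invalid.

No — edge (7,4) lies in no bag.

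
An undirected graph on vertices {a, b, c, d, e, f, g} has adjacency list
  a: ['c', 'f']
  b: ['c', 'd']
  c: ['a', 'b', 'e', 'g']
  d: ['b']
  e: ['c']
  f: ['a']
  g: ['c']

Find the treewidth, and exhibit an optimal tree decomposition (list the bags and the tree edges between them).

Treewidth 1.
Bags: B1 = {a, f}  B2 = {a, c}  B3 = {c, e}  B4 = {b, c}  B5 = {b, d}  B6 = {c, g}
Tree: B1–B2, B2–B3, B3–B4, B4–B5, B4–B6

Every bag has size at most 2, so the width is 2 − 1 = 1 and tw(G) ≤ 1. Any graph with an edge has treewidth ≥ 1, and G has the edge f–a. Combining the bounds, tw(G) = 1.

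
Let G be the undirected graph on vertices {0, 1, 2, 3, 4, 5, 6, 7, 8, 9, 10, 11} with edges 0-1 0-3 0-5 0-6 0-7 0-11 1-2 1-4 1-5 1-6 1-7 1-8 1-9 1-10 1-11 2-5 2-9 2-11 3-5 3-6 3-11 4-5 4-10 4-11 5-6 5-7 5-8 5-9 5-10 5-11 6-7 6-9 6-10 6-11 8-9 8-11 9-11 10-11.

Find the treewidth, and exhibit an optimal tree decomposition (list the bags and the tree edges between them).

Every bag has size at most 5, so the width is 5 − 1 = 4 and tw(G) ≤ 4. For the lower bound, the 5 vertices {1, 5, 8, 9, 11} are pairwise adjacent, and any tree decomposition puts a clique entirely inside one bag — forcing width ≥ 4. The upper and lower bounds meet at 4, so that is the treewidth.

Treewidth 4.
One optimal decomposition is:
Bags: B1 = {1, 2, 5, 9, 11}  B2 = {1, 5, 6, 9, 11}  B3 = {1, 5, 6, 10, 11}  B4 = {0, 1, 5, 6, 11}  B5 = {1, 4, 5, 10, 11}  B6 = {1, 5, 8, 9, 11}  B7 = {0, 3, 5, 6, 11}  B8 = {0, 1, 5, 6, 7}
Tree: B1–B2, B2–B3, B2–B4, B3–B5, B1–B6, B4–B7, B4–B8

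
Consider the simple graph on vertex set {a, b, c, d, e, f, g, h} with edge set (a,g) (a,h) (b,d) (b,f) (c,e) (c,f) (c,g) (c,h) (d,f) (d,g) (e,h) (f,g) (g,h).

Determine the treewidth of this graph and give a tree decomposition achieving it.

Treewidth 2.
One optimal decomposition is:
Bags: B1 = {c, f, g}  B2 = {c, g, h}  B3 = {d, f, g}  B4 = {c, e, h}  B5 = {a, g, h}  B6 = {b, d, f}
Tree: B1–B2, B1–B3, B2–B4, B2–B5, B3–B6

The largest bag has 3 vertices, giving width 2; this decomposition certifies tw(G) ≤ 2. For the lower bound, the 3 vertices {a, g, h} are pairwise adjacent, and any tree decomposition puts a clique entirely inside one bag — forcing width ≥ 2. The upper and lower bounds meet at 2, so that is the treewidth.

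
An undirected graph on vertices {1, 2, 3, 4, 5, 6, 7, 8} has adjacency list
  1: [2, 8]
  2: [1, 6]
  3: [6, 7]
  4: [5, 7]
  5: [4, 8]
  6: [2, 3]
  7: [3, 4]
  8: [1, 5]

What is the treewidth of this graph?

2

A width-2 tree decomposition is:
Bags: B1 = {3, 4, 7}  B2 = {3, 4, 5}  B3 = {3, 5, 8}  B4 = {1, 3, 8}  B5 = {1, 2, 3}  B6 = {2, 3, 6}
Tree: B1–B2, B2–B3, B3–B4, B4–B5, B5–B6
The largest bag has 3 vertices, giving width 2; this decomposition certifies tw(G) ≤ 2. For the lower bound, G contains the cycle 3–7–4–5–8–1–2–6–3, so G is not a forest; only forests have treewidth ≤ 1, hence tw(G) ≥ 2. Combining the bounds, tw(G) = 2.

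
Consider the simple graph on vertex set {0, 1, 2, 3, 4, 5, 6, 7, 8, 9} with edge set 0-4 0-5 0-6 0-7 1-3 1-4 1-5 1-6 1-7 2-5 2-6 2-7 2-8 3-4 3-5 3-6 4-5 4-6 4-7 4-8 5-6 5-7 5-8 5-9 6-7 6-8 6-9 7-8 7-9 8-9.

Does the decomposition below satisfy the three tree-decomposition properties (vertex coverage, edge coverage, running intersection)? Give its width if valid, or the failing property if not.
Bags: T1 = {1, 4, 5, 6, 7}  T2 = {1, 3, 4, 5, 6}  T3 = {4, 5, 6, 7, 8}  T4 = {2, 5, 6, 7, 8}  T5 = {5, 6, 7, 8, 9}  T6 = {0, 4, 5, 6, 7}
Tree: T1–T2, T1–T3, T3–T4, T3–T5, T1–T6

Every vertex of G appears in some bag (union = {0, 1, 2, 3, 4, 5, 6, 7, 8, 9}); every edge is covered by a bag; and for each vertex v the set of bags containing v is connected in the bag tree. The decomposition is therefore valid. The largest bag has 5 vertices, so the width is 4.

Yes; width 4.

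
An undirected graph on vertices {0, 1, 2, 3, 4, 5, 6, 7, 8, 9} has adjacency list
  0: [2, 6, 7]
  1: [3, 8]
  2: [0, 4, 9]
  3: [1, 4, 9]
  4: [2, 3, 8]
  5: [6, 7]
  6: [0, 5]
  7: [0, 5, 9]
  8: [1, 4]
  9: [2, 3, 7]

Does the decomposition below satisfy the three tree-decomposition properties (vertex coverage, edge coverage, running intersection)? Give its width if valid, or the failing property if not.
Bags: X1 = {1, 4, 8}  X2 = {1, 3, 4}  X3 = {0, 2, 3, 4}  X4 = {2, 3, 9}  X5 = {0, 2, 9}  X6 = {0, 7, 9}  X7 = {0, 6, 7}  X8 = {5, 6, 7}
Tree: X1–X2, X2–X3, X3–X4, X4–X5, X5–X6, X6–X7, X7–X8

A tree decomposition must satisfy three properties: every vertex lies in some bag; for every edge, both endpoints lie together in some bag; and for every vertex, the bags containing it form a connected subtree. Here bags containing vertex 0 are not connected in the tree, so the decomposition is invalid.

No — bags containing vertex 0 are not connected in the tree.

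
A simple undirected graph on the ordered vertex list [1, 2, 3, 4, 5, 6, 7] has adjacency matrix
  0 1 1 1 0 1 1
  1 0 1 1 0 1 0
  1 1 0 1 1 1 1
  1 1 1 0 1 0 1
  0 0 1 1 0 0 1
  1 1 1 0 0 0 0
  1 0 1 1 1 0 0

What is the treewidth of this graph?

3

A width-3 tree decomposition is:
Bags: B1 = {1, 2, 3, 6}  B2 = {1, 2, 3, 4}  B3 = {1, 3, 4, 7}  B4 = {3, 4, 5, 7}
Tree: B1–B2, B2–B3, B3–B4
The largest bag has 4 vertices, giving width 3; this decomposition certifies tw(G) ≤ 3. On the other hand G contains the 4-clique {1, 2, 3, 4}. A clique must lie in a single bag of any decomposition, so no decomposition can have width below 3. Therefore the treewidth is 3.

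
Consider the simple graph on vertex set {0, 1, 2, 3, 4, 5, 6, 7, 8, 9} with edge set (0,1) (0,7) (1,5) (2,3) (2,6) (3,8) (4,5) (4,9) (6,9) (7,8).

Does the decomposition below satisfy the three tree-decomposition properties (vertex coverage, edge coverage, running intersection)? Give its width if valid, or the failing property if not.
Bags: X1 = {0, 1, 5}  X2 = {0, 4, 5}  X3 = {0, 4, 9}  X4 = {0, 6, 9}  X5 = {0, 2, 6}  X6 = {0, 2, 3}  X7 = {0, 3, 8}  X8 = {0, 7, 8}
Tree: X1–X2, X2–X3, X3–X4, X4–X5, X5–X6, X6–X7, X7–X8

Every vertex of G appears in some bag (union = {0, 1, 2, 3, 4, 5, 6, 7, 8, 9}); every edge is covered by a bag; and for each vertex v the set of bags containing v is connected in the bag tree. The decomposition is therefore valid. The largest bag has 3 vertices, so the width is 2.

Yes; width 2.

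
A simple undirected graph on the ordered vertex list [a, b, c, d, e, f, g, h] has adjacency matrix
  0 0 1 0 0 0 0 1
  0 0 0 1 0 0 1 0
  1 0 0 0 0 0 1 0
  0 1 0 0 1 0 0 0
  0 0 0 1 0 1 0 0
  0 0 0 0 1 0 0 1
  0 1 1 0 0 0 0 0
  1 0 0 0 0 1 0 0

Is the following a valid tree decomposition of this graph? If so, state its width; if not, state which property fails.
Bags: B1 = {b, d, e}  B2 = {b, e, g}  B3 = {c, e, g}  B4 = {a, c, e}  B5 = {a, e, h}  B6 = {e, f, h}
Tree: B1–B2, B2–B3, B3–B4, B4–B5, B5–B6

Yes; width 2.

Vertex coverage: the bags together contain {a, b, c, d, e, f, g, h}, the full vertex set. Edge coverage: each edge of G has both endpoints in at least one bag. Running intersection: for every vertex, the bags containing it form a connected subtree. All three properties hold, so this is a valid tree decomposition of width max|bag| − 1 = 2, and hence tw(G) ≤ 2.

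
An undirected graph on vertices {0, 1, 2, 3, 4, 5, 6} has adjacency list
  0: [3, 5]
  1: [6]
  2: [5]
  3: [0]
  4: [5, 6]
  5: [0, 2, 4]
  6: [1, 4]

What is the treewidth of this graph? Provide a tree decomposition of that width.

Treewidth 1.
One optimal decomposition is:
Bags: B1 = {4, 5}  B2 = {2, 5}  B3 = {0, 5}  B4 = {4, 6}  B5 = {1, 6}  B6 = {0, 3}
Tree: B1–B2, B1–B3, B1–B4, B4–B5, B3–B6

Each bag holds 2 vertices, so the decomposition has width 1, which upper-bounds the treewidth. G has an edge, so its treewidth is at least 1. Hence tw(G) = 1 exactly.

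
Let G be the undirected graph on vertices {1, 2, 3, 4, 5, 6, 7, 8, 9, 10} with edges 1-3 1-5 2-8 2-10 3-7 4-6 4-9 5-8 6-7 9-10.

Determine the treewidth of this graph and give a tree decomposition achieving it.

The largest bag has 3 vertices, giving width 2; this decomposition certifies tw(G) ≤ 2. Since 6–4–9–10–2–8–5–1–3–7–6 is a cycle in G, G is not acyclic. Forests are exactly the graphs of treewidth ≤ 1, so tw(G) ≥ 2. The upper and lower bounds meet at 2, so that is the treewidth.

Treewidth 2.
One optimal decomposition is:
Bags: B1 = {4, 6, 9}  B2 = {6, 9, 10}  B3 = {2, 6, 10}  B4 = {2, 6, 8}  B5 = {5, 6, 8}  B6 = {1, 5, 6}  B7 = {1, 3, 6}  B8 = {3, 6, 7}
Tree: B1–B2, B2–B3, B3–B4, B4–B5, B5–B6, B6–B7, B7–B8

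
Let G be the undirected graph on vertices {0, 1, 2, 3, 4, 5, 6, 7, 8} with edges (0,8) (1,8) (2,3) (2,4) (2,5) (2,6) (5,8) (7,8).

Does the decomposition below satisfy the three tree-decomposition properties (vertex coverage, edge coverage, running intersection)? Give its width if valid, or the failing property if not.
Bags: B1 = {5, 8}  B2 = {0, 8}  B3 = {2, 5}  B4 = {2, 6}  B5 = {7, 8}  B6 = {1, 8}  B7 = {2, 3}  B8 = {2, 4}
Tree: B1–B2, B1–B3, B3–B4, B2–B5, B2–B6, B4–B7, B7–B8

Vertex coverage: the bags together contain {0, 1, 2, 3, 4, 5, 6, 7, 8}, the full vertex set. Edge coverage: each edge of G has both endpoints in at least one bag. Running intersection: for every vertex, the bags containing it form a connected subtree. All three properties hold, so this is a valid tree decomposition of width max|bag| − 1 = 1, and hence tw(G) ≤ 1.

Yes; width 1.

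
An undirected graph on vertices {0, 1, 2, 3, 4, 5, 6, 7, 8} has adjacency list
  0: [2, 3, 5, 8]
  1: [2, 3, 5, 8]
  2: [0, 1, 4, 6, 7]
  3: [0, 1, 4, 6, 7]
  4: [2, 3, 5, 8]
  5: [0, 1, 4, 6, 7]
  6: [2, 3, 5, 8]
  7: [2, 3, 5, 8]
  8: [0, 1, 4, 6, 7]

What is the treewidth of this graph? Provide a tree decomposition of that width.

Treewidth 4.
Bags: B1 = {1, 2, 3, 5, 8}  B2 = {2, 3, 5, 7, 8}  B3 = {0, 2, 3, 5, 8}  B4 = {2, 3, 5, 6, 8}  B5 = {2, 3, 4, 5, 8}
Tree: B1–B2, B2–B3, B3–B4, B4–B5

Every bag has size at most 5, so the width is 5 − 1 = 4 and tw(G) ≤ 4. For the lower bound: the 5 vertex sets {1,8}, {2,7}, {0,3}, {5}, {6} are disjoint, each induces a connected subgraph, and every pair is joined by at least one edge of G. Contracting each set to a single vertex therefore yields K_{5} as a minor, and since treewidth is minor-monotone, tw(G) ≥ tw(K_{5}) = 4. Combining the bounds, tw(G) = 4.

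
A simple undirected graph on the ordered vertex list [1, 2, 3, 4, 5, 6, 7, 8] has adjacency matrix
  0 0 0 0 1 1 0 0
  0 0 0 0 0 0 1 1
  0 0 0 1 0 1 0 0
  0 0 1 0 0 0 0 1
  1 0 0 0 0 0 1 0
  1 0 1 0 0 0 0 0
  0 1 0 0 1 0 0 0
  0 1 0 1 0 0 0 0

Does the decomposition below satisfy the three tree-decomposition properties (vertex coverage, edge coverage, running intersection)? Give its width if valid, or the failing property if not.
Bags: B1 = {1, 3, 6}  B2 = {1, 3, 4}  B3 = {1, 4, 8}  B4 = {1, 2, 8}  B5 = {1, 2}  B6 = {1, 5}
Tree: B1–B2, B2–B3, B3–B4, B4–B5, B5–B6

No — vertex 7 appears in no bag.

A tree decomposition must satisfy three properties: every vertex lies in some bag; for every edge, both endpoints lie together in some bag; and for every vertex, the bags containing it form a connected subtree. Here vertex 7 appears in no bag, so the decomposition is invalid.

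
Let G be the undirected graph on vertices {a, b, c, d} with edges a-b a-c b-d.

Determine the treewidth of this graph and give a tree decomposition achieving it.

Every bag has size at most 2, so the width is 2 − 1 = 1 and tw(G) ≤ 1. Since G has at least one edge (e.g. b–a), it is not an edgeless graph, so tw(G) ≥ 1. Hence tw(G) = 1 exactly.

Treewidth 1.
One such decomposition:
Bags: B1 = {a, b}  B2 = {b, d}  B3 = {a, c}
Tree: B1–B2, B1–B3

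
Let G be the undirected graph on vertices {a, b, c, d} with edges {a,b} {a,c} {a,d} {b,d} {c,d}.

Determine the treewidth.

2

A width-2 tree decomposition is:
Bags: B1 = {a, c, d}  B2 = {a, b, d}
Tree: B1–B2
Each bag holds 3 vertices, so the decomposition has width 2, which upper-bounds the treewidth. For the lower bound, the 3 vertices {a, c, d} are pairwise adjacent, and any tree decomposition puts a clique entirely inside one bag — forcing width ≥ 2. The upper and lower bounds meet at 2, so that is the treewidth.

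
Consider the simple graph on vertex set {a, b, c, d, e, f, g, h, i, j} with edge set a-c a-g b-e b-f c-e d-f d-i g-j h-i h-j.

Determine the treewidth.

A width-2 tree decomposition is:
Bags: B1 = {g, h, j}  B2 = {a, g, h}  B3 = {a, c, h}  B4 = {c, e, h}  B5 = {b, e, h}  B6 = {b, f, h}  B7 = {d, f, h}  B8 = {d, h, i}
Tree: B1–B2, B2–B3, B3–B4, B4–B5, B5–B6, B6–B7, B7–B8
Every bag has size at most 3, so the width is 3 − 1 = 2 and tw(G) ≤ 2. For the lower bound, G contains the cycle h–j–g–a–c–e–b–f–d–i–h, so G is not a forest; only forests have treewidth ≤ 1, hence tw(G) ≥ 2. Hence tw(G) = 2 exactly.

2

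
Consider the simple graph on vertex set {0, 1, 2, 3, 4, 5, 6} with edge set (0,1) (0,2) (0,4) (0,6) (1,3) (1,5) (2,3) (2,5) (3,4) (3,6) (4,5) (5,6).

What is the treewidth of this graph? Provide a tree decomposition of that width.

The largest bag has 4 vertices, giving width 3; this decomposition certifies tw(G) ≤ 3. For the lower bound: the 4 vertex sets {0,1}, {5,6}, {3}, {4} are disjoint, each induces a connected subgraph, and every pair is joined by at least one edge of G. Contracting each set to a single vertex therefore yields K_{4} as a minor, and since treewidth is minor-monotone, tw(G) ≥ tw(K_{4}) = 3. Hence tw(G) = 3 exactly.

Treewidth 3.
One such decomposition:
Bags: B1 = {0, 1, 3, 5}  B2 = {0, 3, 5, 6}  B3 = {0, 3, 4, 5}  B4 = {0, 2, 3, 5}
Tree: B1–B2, B2–B3, B3–B4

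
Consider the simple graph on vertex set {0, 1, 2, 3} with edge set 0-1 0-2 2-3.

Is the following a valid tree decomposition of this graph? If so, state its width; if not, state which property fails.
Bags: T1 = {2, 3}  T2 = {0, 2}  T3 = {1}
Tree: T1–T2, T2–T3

No — edge (0,1) lies in no bag.

A tree decomposition must satisfy three properties: every vertex lies in some bag; for every edge, both endpoints lie together in some bag; and for every vertex, the bags containing it form a connected subtree. Here edge (0,1) lies in no bag, so the decomposition is invalid.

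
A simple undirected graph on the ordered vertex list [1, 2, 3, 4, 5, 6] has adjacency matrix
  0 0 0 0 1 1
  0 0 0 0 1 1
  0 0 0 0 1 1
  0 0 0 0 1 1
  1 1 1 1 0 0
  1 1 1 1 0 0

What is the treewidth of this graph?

2

A width-2 tree decomposition is:
Bags: B1 = {3, 5, 6}  B2 = {4, 5, 6}  B3 = {1, 5, 6}  B4 = {2, 5, 6}
Tree: B1–B2, B2–B3, B3–B4
Every bag has size at most 3, so the width is 3 − 1 = 2 and tw(G) ≤ 2. The edges 3–6–4–5–3 form a cycle, so G is not a tree and its treewidth is at least 2. The upper and lower bounds meet at 2, so that is the treewidth.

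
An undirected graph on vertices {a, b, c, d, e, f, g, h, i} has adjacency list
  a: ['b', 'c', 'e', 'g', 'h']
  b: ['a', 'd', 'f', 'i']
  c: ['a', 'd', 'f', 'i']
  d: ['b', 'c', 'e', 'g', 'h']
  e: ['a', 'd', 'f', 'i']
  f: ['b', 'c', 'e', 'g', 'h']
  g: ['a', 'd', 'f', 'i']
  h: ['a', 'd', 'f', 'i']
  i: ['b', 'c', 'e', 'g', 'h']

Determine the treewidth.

A width-4 tree decomposition is:
Bags: B1 = {a, b, d, f, i}  B2 = {a, d, f, h, i}  B3 = {a, d, f, g, i}  B4 = {a, d, e, f, i}  B5 = {a, c, d, f, i}
Tree: B1–B2, B2–B3, B3–B4, B4–B5
Every bag has size at most 5, so the width is 5 − 1 = 4 and tw(G) ≤ 4. For the lower bound: the 5 vertex sets {b,d}, {h,i}, {f,g}, {a}, {e} are disjoint, each induces a connected subgraph, and every pair is joined by at least one edge of G. Contracting each set to a single vertex therefore yields K_{5} as a minor, and since treewidth is minor-monotone, tw(G) ≥ tw(K_{5}) = 4. Therefore the treewidth is 4.

4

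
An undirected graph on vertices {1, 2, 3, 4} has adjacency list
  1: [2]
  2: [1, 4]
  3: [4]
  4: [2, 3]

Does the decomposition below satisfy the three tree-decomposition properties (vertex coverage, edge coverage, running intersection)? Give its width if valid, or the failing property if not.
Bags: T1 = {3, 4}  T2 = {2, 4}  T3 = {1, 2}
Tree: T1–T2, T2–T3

Checking the three conditions: (i) the bags cover all of {1, 2, 3, 4}; (ii) for each edge, some bag contains both endpoints; (iii) the bags containing any fixed vertex form a subtree. All hold, so the decomposition is valid with width 2 − 1 = 1.

Yes; width 1.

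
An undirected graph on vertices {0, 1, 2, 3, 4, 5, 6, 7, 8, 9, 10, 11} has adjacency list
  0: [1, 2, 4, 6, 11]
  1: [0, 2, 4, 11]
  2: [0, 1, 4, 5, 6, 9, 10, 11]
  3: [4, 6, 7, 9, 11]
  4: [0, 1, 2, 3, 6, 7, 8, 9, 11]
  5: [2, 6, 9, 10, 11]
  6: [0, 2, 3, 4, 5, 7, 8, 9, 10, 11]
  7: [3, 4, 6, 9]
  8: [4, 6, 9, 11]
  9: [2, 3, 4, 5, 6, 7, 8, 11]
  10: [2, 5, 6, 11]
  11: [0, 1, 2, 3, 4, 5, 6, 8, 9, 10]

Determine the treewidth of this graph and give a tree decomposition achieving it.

Treewidth 4.
Bags: B1 = {2, 4, 6, 9, 11}  B2 = {3, 4, 6, 9, 11}  B3 = {0, 2, 4, 6, 11}  B4 = {3, 4, 6, 7, 9}  B5 = {4, 6, 8, 9, 11}  B6 = {2, 5, 6, 9, 11}  B7 = {0, 1, 2, 4, 11}  B8 = {2, 5, 6, 10, 11}
Tree: B1–B2, B1–B3, B2–B4, B2–B5, B1–B6, B3–B7, B6–B8

Every bag has size at most 5, so the width is 5 − 1 = 4 and tw(G) ≤ 4. On the other hand G contains the 5-clique {0, 1, 2, 4, 11}. A clique must lie in a single bag of any decomposition, so no decomposition can have width below 4. The upper and lower bounds meet at 4, so that is the treewidth.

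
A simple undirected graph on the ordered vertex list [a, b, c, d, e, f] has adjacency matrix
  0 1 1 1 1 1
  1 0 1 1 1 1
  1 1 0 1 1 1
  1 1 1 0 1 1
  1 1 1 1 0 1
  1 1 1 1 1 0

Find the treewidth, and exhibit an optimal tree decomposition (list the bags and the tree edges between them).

With just one bag of size 6, the width is 6 − 1 = 5, so tw(G) ≤ 5. On the other hand G contains the 6-clique {a, b, c, d, e, f}. A clique must lie in a single bag of any decomposition, so no decomposition can have width below 5. Hence tw(G) = 5 exactly.

Treewidth 5.
One optimal decomposition is:
Bags: B1 = {a, b, c, d, e, f}
Tree: (single bag)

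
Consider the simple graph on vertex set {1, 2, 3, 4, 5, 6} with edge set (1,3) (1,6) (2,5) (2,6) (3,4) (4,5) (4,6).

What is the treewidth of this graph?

A width-2 tree decomposition is:
Bags: B1 = {2, 4, 5}  B2 = {2, 4, 6}  B3 = {3, 4, 6}  B4 = {1, 3, 6}
Tree: B1–B2, B2–B3, B3–B4
Every bag has size at most 3, so the width is 3 − 1 = 2 and tw(G) ≤ 2. For the lower bound, G contains the cycle 5–2–6–4–5, so G is not a forest; only forests have treewidth ≤ 1, hence tw(G) ≥ 2. The upper and lower bounds meet at 2, so that is the treewidth.

2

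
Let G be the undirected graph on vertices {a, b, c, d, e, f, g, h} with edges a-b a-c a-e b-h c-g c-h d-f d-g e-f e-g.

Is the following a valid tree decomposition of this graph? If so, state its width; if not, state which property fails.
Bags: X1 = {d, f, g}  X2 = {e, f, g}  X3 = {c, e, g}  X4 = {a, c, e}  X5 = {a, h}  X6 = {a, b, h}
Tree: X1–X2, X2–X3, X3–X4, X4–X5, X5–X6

No — edge (c,h) lies in no bag.

A tree decomposition must satisfy three properties: every vertex lies in some bag; for every edge, both endpoints lie together in some bag; and for every vertex, the bags containing it form a connected subtree. Here edge (c,h) lies in no bag, so the decomposition is invalid.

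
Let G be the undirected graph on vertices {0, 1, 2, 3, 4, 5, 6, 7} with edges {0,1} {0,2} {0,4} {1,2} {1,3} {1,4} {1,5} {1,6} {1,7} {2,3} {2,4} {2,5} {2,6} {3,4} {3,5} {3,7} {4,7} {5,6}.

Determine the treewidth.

A width-3 tree decomposition is:
Bags: B1 = {1, 2, 5, 6}  B2 = {1, 2, 3, 5}  B3 = {1, 2, 3, 4}  B4 = {0, 1, 2, 4}  B5 = {1, 3, 4, 7}
Tree: B1–B2, B2–B3, B3–B4, B3–B5
Each bag holds 4 vertices, so the decomposition has width 3, which upper-bounds the treewidth. Conversely, {0, 1, 2, 4} is a clique of size 4, and the vertices of any clique must share a bag in every tree decomposition; so some bag has ≥ 4 vertices and tw(G) ≥ 3. Combining the bounds, tw(G) = 3.

3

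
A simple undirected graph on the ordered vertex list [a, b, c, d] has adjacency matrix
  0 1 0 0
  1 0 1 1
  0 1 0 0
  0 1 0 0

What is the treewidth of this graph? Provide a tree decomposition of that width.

Treewidth 1.
One optimal decomposition is:
Bags: B1 = {b, c}  B2 = {a, b}  B3 = {b, d}
Tree: B1–B2, B1–B3

Every bag has size at most 2, so the width is 2 − 1 = 1 and tw(G) ≤ 1. G has an edge, so its treewidth is at least 1. Therefore the treewidth is 1.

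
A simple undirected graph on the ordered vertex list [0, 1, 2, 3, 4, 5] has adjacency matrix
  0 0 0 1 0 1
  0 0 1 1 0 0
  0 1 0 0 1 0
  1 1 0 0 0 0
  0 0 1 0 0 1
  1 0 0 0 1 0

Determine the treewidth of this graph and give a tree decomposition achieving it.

Treewidth 2.
Bags: B1 = {0, 1, 3}  B2 = {0, 1, 2}  B3 = {0, 2, 4}  B4 = {0, 4, 5}
Tree: B1–B2, B2–B3, B3–B4

The largest bag has 3 vertices, giving width 2; this decomposition certifies tw(G) ≤ 2. Since 0–3–1–2–4–5–0 is a cycle in G, G is not acyclic. Forests are exactly the graphs of treewidth ≤ 1, so tw(G) ≥ 2. Therefore the treewidth is 2.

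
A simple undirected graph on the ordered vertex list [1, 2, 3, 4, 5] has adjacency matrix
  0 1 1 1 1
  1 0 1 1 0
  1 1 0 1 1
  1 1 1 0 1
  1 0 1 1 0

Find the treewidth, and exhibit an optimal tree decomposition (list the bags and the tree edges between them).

Treewidth 3.
One optimal decomposition is:
Bags: B1 = {1, 3, 4, 5}  B2 = {1, 2, 3, 4}
Tree: B1–B2

Each bag holds 4 vertices, so the decomposition has width 3, which upper-bounds the treewidth. For the lower bound, the 4 vertices {1, 2, 3, 4} are pairwise adjacent, and any tree decomposition puts a clique entirely inside one bag — forcing width ≥ 3. The upper and lower bounds meet at 3, so that is the treewidth.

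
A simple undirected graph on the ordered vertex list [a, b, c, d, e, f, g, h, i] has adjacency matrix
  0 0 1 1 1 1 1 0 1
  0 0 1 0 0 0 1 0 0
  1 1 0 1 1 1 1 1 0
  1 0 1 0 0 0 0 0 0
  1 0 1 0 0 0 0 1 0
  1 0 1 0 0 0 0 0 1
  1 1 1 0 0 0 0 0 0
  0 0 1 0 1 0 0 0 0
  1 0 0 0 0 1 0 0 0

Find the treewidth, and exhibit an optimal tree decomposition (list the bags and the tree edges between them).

The largest bag has 3 vertices, giving width 2; this decomposition certifies tw(G) ≤ 2. On the other hand G contains the 3-clique {c, e, h}. A clique must lie in a single bag of any decomposition, so no decomposition can have width below 2. Therefore the treewidth is 2.

Treewidth 2.
One optimal decomposition is:
Bags: B1 = {a, c, g}  B2 = {a, c, e}  B3 = {a, c, d}  B4 = {a, c, f}  B5 = {c, e, h}  B6 = {b, c, g}  B7 = {a, f, i}
Tree: B1–B2, B1–B3, B3–B4, B2–B5, B1–B6, B4–B7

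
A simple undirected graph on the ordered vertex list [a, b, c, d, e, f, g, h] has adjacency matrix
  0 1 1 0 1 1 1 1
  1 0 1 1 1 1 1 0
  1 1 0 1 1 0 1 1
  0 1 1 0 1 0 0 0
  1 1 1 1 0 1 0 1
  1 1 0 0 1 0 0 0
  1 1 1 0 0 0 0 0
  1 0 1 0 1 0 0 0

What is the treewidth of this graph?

3

A width-3 tree decomposition is:
Bags: B1 = {a, b, c, g}  B2 = {a, b, c, e}  B3 = {a, c, e, h}  B4 = {b, c, d, e}  B5 = {a, b, e, f}
Tree: B1–B2, B2–B3, B2–B4, B2–B5
Each bag holds 4 vertices, so the decomposition has width 3, which upper-bounds the treewidth. For the lower bound, the 4 vertices {a, c, e, h} are pairwise adjacent, and any tree decomposition puts a clique entirely inside one bag — forcing width ≥ 3. Hence tw(G) = 3 exactly.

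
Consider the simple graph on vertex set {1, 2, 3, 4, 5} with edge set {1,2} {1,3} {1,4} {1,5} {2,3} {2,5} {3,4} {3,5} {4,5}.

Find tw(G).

A width-3 tree decomposition is:
Bags: B1 = {1, 3, 4, 5}  B2 = {1, 2, 3, 5}
Tree: B1–B2
The largest bag has 4 vertices, giving width 3; this decomposition certifies tw(G) ≤ 3. For the lower bound, the 4 vertices {1, 2, 3, 5} are pairwise adjacent, and any tree decomposition puts a clique entirely inside one bag — forcing width ≥ 3. Hence tw(G) = 3 exactly.

3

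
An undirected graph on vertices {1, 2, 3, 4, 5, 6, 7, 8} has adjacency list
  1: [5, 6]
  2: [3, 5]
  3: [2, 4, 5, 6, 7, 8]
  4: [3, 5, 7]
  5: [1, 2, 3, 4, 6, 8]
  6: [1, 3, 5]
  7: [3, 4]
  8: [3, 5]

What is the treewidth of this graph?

A width-2 tree decomposition is:
Bags: B1 = {1, 5, 6}  B2 = {3, 5, 6}  B3 = {3, 5, 8}  B4 = {2, 3, 5}  B5 = {3, 4, 5}  B6 = {3, 4, 7}
Tree: B1–B2, B2–B3, B2–B4, B3–B5, B5–B6
Each bag holds 3 vertices, so the decomposition has width 2, which upper-bounds the treewidth. Conversely, {1, 5, 6} is a clique of size 3, and the vertices of any clique must share a bag in every tree decomposition; so some bag has ≥ 3 vertices and tw(G) ≥ 2. Combining the bounds, tw(G) = 2.

2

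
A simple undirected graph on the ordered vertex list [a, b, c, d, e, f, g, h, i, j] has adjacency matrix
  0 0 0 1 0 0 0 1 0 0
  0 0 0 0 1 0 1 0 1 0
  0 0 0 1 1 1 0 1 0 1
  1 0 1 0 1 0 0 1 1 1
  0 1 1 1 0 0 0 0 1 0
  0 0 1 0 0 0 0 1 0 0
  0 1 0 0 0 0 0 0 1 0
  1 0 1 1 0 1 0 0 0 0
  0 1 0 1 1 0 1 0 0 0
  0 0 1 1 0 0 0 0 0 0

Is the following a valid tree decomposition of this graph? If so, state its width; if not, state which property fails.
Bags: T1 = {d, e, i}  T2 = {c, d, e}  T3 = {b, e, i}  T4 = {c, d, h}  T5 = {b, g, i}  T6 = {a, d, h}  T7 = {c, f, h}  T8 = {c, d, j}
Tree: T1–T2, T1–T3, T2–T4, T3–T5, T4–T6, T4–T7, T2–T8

Yes; width 2.

Every vertex of G appears in some bag (union = {a, b, c, d, e, f, g, h, i, j}); every edge is covered by a bag; and for each vertex v the set of bags containing v is connected in the bag tree. The decomposition is therefore valid. The largest bag has 3 vertices, so the width is 2.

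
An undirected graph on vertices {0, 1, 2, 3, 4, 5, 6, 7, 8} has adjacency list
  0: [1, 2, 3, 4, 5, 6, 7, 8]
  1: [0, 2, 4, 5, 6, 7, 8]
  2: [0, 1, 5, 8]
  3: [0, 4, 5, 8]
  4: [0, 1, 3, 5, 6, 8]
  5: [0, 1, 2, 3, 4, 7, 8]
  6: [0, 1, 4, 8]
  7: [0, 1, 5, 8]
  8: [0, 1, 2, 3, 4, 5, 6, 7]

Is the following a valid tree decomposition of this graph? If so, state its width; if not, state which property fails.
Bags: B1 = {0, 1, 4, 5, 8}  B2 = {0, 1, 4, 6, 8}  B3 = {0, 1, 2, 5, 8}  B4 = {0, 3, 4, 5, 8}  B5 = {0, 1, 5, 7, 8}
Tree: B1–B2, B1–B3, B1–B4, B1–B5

Vertex coverage: the bags together contain {0, 1, 2, 3, 4, 5, 6, 7, 8}, the full vertex set. Edge coverage: each edge of G has both endpoints in at least one bag. Running intersection: for every vertex, the bags containing it form a connected subtree. All three properties hold, so this is a valid tree decomposition of width max|bag| − 1 = 4, and hence tw(G) ≤ 4.

Yes; width 4.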